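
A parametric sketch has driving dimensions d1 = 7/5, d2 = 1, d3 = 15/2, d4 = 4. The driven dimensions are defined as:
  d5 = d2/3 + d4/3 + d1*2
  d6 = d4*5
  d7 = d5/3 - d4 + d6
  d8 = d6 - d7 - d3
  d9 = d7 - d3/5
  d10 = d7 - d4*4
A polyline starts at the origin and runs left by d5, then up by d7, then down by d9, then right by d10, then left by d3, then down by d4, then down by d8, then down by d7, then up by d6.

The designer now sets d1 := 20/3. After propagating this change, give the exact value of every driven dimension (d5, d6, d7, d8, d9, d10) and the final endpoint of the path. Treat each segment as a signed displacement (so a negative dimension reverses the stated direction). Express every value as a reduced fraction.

Apply edit: d1 := 20/3
  d5 = d2/3 + d4/3 + d1*2 = 15
  d6 = d4*5 = 20
  d7 = d5/3 - d4 + d6 = 21
  d8 = d6 - d7 - d3 = -17/2
  d9 = d7 - d3/5 = 39/2
  d10 = d7 - d4*4 = 5
Walk from origin (0, 0):
  seg 1: left by d5 = 15 → (-15, 0)
  seg 2: up by d7 = 21 → (-15, 21)
  seg 3: down by d9 = 39/2 → (-15, 3/2)
  seg 4: right by d10 = 5 → (-10, 3/2)
  seg 5: left by d3 = 15/2 → (-35/2, 3/2)
  seg 6: down by d4 = 4 → (-35/2, -5/2)
  seg 7: down by d8 = -17/2 → (-35/2, 6)
  seg 8: down by d7 = 21 → (-35/2, -15)
  seg 9: up by d6 = 20 → (-35/2, 5)

d5 = 15
d6 = 20
d7 = 21
d8 = -17/2
d9 = 39/2
d10 = 5
endpoint = (-35/2, 5)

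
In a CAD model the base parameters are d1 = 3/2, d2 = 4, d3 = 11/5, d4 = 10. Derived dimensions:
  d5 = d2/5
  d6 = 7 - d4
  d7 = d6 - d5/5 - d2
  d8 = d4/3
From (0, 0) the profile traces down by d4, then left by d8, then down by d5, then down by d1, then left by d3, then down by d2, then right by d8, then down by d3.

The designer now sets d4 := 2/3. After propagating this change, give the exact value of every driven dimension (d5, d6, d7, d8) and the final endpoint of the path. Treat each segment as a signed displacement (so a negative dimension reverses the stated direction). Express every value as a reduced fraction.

d5 = 4/5
d6 = 19/3
d7 = 163/75
d8 = 2/9
endpoint = (-11/5, -55/6)

Apply edit: d4 := 2/3
  d5 = d2/5 = 4/5
  d6 = 7 - d4 = 19/3
  d7 = d6 - d5/5 - d2 = 163/75
  d8 = d4/3 = 2/9
Walk from origin (0, 0):
  seg 1: down by d4 = 2/3 → (0, -2/3)
  seg 2: left by d8 = 2/9 → (-2/9, -2/3)
  seg 3: down by d5 = 4/5 → (-2/9, -22/15)
  seg 4: down by d1 = 3/2 → (-2/9, -89/30)
  seg 5: left by d3 = 11/5 → (-109/45, -89/30)
  seg 6: down by d2 = 4 → (-109/45, -209/30)
  seg 7: right by d8 = 2/9 → (-11/5, -209/30)
  seg 8: down by d3 = 11/5 → (-11/5, -55/6)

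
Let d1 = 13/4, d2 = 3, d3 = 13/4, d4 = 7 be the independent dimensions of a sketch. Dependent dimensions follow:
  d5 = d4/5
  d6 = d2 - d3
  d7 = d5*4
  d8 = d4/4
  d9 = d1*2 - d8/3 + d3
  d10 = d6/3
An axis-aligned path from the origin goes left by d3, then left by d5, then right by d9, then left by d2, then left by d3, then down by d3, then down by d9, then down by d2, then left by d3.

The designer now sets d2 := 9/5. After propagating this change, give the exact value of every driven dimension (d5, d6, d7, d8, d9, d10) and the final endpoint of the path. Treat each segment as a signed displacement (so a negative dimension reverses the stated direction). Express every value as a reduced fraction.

Apply edit: d2 := 9/5
  d5 = d4/5 = 7/5
  d6 = d2 - d3 = -29/20
  d7 = d5*4 = 28/5
  d8 = d4/4 = 7/4
  d9 = d1*2 - d8/3 + d3 = 55/6
  d10 = d6/3 = -29/60
Walk from origin (0, 0):
  seg 1: left by d3 = 13/4 → (-13/4, 0)
  seg 2: left by d5 = 7/5 → (-93/20, 0)
  seg 3: right by d9 = 55/6 → (271/60, 0)
  seg 4: left by d2 = 9/5 → (163/60, 0)
  seg 5: left by d3 = 13/4 → (-8/15, 0)
  seg 6: down by d3 = 13/4 → (-8/15, -13/4)
  seg 7: down by d9 = 55/6 → (-8/15, -149/12)
  seg 8: down by d2 = 9/5 → (-8/15, -853/60)
  seg 9: left by d3 = 13/4 → (-227/60, -853/60)

d5 = 7/5
d6 = -29/20
d7 = 28/5
d8 = 7/4
d9 = 55/6
d10 = -29/60
endpoint = (-227/60, -853/60)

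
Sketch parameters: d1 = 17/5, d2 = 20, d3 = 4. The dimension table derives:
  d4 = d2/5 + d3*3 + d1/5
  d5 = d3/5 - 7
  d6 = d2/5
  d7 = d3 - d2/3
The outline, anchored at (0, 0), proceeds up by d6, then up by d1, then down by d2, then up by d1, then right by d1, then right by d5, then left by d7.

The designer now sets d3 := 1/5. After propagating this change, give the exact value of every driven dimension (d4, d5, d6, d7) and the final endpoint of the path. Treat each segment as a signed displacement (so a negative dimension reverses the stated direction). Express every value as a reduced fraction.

d4 = 132/25
d5 = -174/25
d6 = 4
d7 = -97/15
endpoint = (218/75, -46/5)

Apply edit: d3 := 1/5
  d4 = d2/5 + d3*3 + d1/5 = 132/25
  d5 = d3/5 - 7 = -174/25
  d6 = d2/5 = 4
  d7 = d3 - d2/3 = -97/15
Walk from origin (0, 0):
  seg 1: up by d6 = 4 → (0, 4)
  seg 2: up by d1 = 17/5 → (0, 37/5)
  seg 3: down by d2 = 20 → (0, -63/5)
  seg 4: up by d1 = 17/5 → (0, -46/5)
  seg 5: right by d1 = 17/5 → (17/5, -46/5)
  seg 6: right by d5 = -174/25 → (-89/25, -46/5)
  seg 7: left by d7 = -97/15 → (218/75, -46/5)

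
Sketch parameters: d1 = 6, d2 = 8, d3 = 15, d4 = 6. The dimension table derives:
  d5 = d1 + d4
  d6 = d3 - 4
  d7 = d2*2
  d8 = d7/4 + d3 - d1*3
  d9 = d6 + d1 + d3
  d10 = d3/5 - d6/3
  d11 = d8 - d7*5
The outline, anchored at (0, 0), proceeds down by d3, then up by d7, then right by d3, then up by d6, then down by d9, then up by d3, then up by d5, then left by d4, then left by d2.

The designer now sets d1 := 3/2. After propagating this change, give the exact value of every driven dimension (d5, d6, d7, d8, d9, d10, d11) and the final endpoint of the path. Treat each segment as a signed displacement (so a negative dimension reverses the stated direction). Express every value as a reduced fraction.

d5 = 15/2
d6 = 11
d7 = 16
d8 = 29/2
d9 = 55/2
d10 = -2/3
d11 = -131/2
endpoint = (1, 7)

Apply edit: d1 := 3/2
  d5 = d1 + d4 = 15/2
  d6 = d3 - 4 = 11
  d7 = d2*2 = 16
  d8 = d7/4 + d3 - d1*3 = 29/2
  d9 = d6 + d1 + d3 = 55/2
  d10 = d3/5 - d6/3 = -2/3
  d11 = d8 - d7*5 = -131/2
Walk from origin (0, 0):
  seg 1: down by d3 = 15 → (0, -15)
  seg 2: up by d7 = 16 → (0, 1)
  seg 3: right by d3 = 15 → (15, 1)
  seg 4: up by d6 = 11 → (15, 12)
  seg 5: down by d9 = 55/2 → (15, -31/2)
  seg 6: up by d3 = 15 → (15, -1/2)
  seg 7: up by d5 = 15/2 → (15, 7)
  seg 8: left by d4 = 6 → (9, 7)
  seg 9: left by d2 = 8 → (1, 7)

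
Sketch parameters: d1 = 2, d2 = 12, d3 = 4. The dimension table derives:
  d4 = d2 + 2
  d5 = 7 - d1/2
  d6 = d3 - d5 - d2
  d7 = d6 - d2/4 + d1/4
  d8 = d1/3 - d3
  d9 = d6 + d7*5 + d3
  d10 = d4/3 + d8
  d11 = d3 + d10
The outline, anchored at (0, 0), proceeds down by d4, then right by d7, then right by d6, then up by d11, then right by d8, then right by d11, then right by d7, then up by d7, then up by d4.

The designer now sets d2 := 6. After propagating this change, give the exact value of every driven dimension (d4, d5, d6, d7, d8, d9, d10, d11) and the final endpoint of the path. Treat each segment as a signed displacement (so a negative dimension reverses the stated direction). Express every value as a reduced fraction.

d4 = 8
d5 = 6
d6 = -8
d7 = -9
d8 = -10/3
d9 = -49
d10 = -2/3
d11 = 10/3
endpoint = (-26, -17/3)

Apply edit: d2 := 6
  d4 = d2 + 2 = 8
  d5 = 7 - d1/2 = 6
  d6 = d3 - d5 - d2 = -8
  d7 = d6 - d2/4 + d1/4 = -9
  d8 = d1/3 - d3 = -10/3
  d9 = d6 + d7*5 + d3 = -49
  d10 = d4/3 + d8 = -2/3
  d11 = d3 + d10 = 10/3
Walk from origin (0, 0):
  seg 1: down by d4 = 8 → (0, -8)
  seg 2: right by d7 = -9 → (-9, -8)
  seg 3: right by d6 = -8 → (-17, -8)
  seg 4: up by d11 = 10/3 → (-17, -14/3)
  seg 5: right by d8 = -10/3 → (-61/3, -14/3)
  seg 6: right by d11 = 10/3 → (-17, -14/3)
  seg 7: right by d7 = -9 → (-26, -14/3)
  seg 8: up by d7 = -9 → (-26, -41/3)
  seg 9: up by d4 = 8 → (-26, -17/3)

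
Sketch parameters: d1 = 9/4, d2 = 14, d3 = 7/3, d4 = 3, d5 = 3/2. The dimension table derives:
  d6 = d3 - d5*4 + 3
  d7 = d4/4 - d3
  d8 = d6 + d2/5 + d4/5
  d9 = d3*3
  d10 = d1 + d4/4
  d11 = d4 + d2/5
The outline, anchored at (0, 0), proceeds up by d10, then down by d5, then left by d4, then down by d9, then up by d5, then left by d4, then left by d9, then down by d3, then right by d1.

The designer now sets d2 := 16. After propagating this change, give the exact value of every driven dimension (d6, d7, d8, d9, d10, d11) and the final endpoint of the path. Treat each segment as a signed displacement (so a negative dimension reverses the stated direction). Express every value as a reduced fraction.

Apply edit: d2 := 16
  d6 = d3 - d5*4 + 3 = -2/3
  d7 = d4/4 - d3 = -19/12
  d8 = d6 + d2/5 + d4/5 = 47/15
  d9 = d3*3 = 7
  d10 = d1 + d4/4 = 3
  d11 = d4 + d2/5 = 31/5
Walk from origin (0, 0):
  seg 1: up by d10 = 3 → (0, 3)
  seg 2: down by d5 = 3/2 → (0, 3/2)
  seg 3: left by d4 = 3 → (-3, 3/2)
  seg 4: down by d9 = 7 → (-3, -11/2)
  seg 5: up by d5 = 3/2 → (-3, -4)
  seg 6: left by d4 = 3 → (-6, -4)
  seg 7: left by d9 = 7 → (-13, -4)
  seg 8: down by d3 = 7/3 → (-13, -19/3)
  seg 9: right by d1 = 9/4 → (-43/4, -19/3)

d6 = -2/3
d7 = -19/12
d8 = 47/15
d9 = 7
d10 = 3
d11 = 31/5
endpoint = (-43/4, -19/3)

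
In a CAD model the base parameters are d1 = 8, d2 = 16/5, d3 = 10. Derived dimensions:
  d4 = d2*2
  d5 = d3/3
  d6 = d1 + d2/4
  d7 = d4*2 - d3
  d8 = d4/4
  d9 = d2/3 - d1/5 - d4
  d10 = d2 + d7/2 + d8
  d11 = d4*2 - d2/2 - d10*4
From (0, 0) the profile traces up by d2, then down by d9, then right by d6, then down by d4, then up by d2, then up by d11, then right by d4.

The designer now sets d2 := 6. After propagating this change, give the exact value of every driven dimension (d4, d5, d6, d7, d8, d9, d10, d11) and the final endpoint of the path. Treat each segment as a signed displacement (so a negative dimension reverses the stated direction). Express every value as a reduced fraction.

Apply edit: d2 := 6
  d4 = d2*2 = 12
  d5 = d3/3 = 10/3
  d6 = d1 + d2/4 = 19/2
  d7 = d4*2 - d3 = 14
  d8 = d4/4 = 3
  d9 = d2/3 - d1/5 - d4 = -58/5
  d10 = d2 + d7/2 + d8 = 16
  d11 = d4*2 - d2/2 - d10*4 = -43
Walk from origin (0, 0):
  seg 1: up by d2 = 6 → (0, 6)
  seg 2: down by d9 = -58/5 → (0, 88/5)
  seg 3: right by d6 = 19/2 → (19/2, 88/5)
  seg 4: down by d4 = 12 → (19/2, 28/5)
  seg 5: up by d2 = 6 → (19/2, 58/5)
  seg 6: up by d11 = -43 → (19/2, -157/5)
  seg 7: right by d4 = 12 → (43/2, -157/5)

d4 = 12
d5 = 10/3
d6 = 19/2
d7 = 14
d8 = 3
d9 = -58/5
d10 = 16
d11 = -43
endpoint = (43/2, -157/5)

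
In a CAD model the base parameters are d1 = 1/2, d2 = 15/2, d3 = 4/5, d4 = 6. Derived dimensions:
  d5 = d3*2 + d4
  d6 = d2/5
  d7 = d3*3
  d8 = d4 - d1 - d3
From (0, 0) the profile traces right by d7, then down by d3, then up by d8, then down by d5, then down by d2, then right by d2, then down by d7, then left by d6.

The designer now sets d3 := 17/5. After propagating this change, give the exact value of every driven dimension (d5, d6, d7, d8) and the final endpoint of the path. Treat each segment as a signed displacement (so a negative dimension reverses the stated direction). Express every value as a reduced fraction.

Apply edit: d3 := 17/5
  d5 = d3*2 + d4 = 64/5
  d6 = d2/5 = 3/2
  d7 = d3*3 = 51/5
  d8 = d4 - d1 - d3 = 21/10
Walk from origin (0, 0):
  seg 1: right by d7 = 51/5 → (51/5, 0)
  seg 2: down by d3 = 17/5 → (51/5, -17/5)
  seg 3: up by d8 = 21/10 → (51/5, -13/10)
  seg 4: down by d5 = 64/5 → (51/5, -141/10)
  seg 5: down by d2 = 15/2 → (51/5, -108/5)
  seg 6: right by d2 = 15/2 → (177/10, -108/5)
  seg 7: down by d7 = 51/5 → (177/10, -159/5)
  seg 8: left by d6 = 3/2 → (81/5, -159/5)

d5 = 64/5
d6 = 3/2
d7 = 51/5
d8 = 21/10
endpoint = (81/5, -159/5)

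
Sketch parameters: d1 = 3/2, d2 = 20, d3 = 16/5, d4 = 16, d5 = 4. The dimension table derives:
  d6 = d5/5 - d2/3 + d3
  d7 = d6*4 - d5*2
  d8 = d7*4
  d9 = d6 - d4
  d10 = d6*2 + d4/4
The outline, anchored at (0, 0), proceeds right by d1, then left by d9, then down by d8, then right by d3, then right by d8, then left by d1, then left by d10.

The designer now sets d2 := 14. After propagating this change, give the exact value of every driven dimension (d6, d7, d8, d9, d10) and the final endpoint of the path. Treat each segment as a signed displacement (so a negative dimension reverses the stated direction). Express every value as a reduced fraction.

Apply edit: d2 := 14
  d6 = d5/5 - d2/3 + d3 = -2/3
  d7 = d6*4 - d5*2 = -32/3
  d8 = d7*4 = -128/3
  d9 = d6 - d4 = -50/3
  d10 = d6*2 + d4/4 = 8/3
Walk from origin (0, 0):
  seg 1: right by d1 = 3/2 → (3/2, 0)
  seg 2: left by d9 = -50/3 → (109/6, 0)
  seg 3: down by d8 = -128/3 → (109/6, 128/3)
  seg 4: right by d3 = 16/5 → (641/30, 128/3)
  seg 5: right by d8 = -128/3 → (-213/10, 128/3)
  seg 6: left by d1 = 3/2 → (-114/5, 128/3)
  seg 7: left by d10 = 8/3 → (-382/15, 128/3)

d6 = -2/3
d7 = -32/3
d8 = -128/3
d9 = -50/3
d10 = 8/3
endpoint = (-382/15, 128/3)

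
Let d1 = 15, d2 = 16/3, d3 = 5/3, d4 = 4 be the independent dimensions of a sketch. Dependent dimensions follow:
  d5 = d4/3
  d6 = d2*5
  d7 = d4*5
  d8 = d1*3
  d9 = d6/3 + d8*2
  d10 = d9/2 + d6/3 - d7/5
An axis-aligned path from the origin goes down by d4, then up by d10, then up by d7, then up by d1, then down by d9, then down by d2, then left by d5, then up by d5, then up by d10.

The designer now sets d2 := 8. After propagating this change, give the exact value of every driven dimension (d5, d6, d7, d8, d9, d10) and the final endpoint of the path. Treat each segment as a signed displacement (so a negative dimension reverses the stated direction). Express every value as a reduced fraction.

d5 = 4/3
d6 = 40
d7 = 20
d8 = 45
d9 = 310/3
d10 = 61
endpoint = (-4/3, 43)

Apply edit: d2 := 8
  d5 = d4/3 = 4/3
  d6 = d2*5 = 40
  d7 = d4*5 = 20
  d8 = d1*3 = 45
  d9 = d6/3 + d8*2 = 310/3
  d10 = d9/2 + d6/3 - d7/5 = 61
Walk from origin (0, 0):
  seg 1: down by d4 = 4 → (0, -4)
  seg 2: up by d10 = 61 → (0, 57)
  seg 3: up by d7 = 20 → (0, 77)
  seg 4: up by d1 = 15 → (0, 92)
  seg 5: down by d9 = 310/3 → (0, -34/3)
  seg 6: down by d2 = 8 → (0, -58/3)
  seg 7: left by d5 = 4/3 → (-4/3, -58/3)
  seg 8: up by d5 = 4/3 → (-4/3, -18)
  seg 9: up by d10 = 61 → (-4/3, 43)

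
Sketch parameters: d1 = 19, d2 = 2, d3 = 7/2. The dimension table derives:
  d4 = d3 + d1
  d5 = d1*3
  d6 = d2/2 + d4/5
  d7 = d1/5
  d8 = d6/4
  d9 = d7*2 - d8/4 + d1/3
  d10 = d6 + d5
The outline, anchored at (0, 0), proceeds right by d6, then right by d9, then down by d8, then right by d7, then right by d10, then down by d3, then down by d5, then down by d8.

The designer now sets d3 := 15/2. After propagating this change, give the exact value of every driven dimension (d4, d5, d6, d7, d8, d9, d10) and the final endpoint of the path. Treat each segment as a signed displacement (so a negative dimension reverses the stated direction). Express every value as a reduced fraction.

Apply edit: d3 := 15/2
  d4 = d3 + d1 = 53/2
  d5 = d1*3 = 57
  d6 = d2/2 + d4/5 = 63/10
  d7 = d1/5 = 19/5
  d8 = d6/4 = 63/40
  d9 = d7*2 - d8/4 + d1/3 = 6499/480
  d10 = d6 + d5 = 633/10
Walk from origin (0, 0):
  seg 1: right by d6 = 63/10 → (63/10, 0)
  seg 2: right by d9 = 6499/480 → (9523/480, 0)
  seg 3: down by d8 = 63/40 → (9523/480, -63/40)
  seg 4: right by d7 = 19/5 → (11347/480, -63/40)
  seg 5: right by d10 = 633/10 → (41731/480, -63/40)
  seg 6: down by d3 = 15/2 → (41731/480, -363/40)
  seg 7: down by d5 = 57 → (41731/480, -2643/40)
  seg 8: down by d8 = 63/40 → (41731/480, -1353/20)

d4 = 53/2
d5 = 57
d6 = 63/10
d7 = 19/5
d8 = 63/40
d9 = 6499/480
d10 = 633/10
endpoint = (41731/480, -1353/20)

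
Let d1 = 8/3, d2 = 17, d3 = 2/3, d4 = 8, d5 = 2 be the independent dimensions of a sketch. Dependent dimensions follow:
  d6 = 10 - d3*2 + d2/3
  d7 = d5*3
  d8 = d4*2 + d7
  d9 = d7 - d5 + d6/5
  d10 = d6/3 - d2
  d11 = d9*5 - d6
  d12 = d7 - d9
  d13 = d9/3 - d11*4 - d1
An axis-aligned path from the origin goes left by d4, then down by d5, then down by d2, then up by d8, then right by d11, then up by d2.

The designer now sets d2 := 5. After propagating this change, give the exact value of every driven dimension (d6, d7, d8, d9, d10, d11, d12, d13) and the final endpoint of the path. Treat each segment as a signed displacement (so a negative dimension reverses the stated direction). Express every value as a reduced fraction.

d6 = 31/3
d7 = 6
d8 = 22
d9 = 91/15
d10 = -14/9
d11 = 20
d12 = -1/15
d13 = -3629/45
endpoint = (12, 20)

Apply edit: d2 := 5
  d6 = 10 - d3*2 + d2/3 = 31/3
  d7 = d5*3 = 6
  d8 = d4*2 + d7 = 22
  d9 = d7 - d5 + d6/5 = 91/15
  d10 = d6/3 - d2 = -14/9
  d11 = d9*5 - d6 = 20
  d12 = d7 - d9 = -1/15
  d13 = d9/3 - d11*4 - d1 = -3629/45
Walk from origin (0, 0):
  seg 1: left by d4 = 8 → (-8, 0)
  seg 2: down by d5 = 2 → (-8, -2)
  seg 3: down by d2 = 5 → (-8, -7)
  seg 4: up by d8 = 22 → (-8, 15)
  seg 5: right by d11 = 20 → (12, 15)
  seg 6: up by d2 = 5 → (12, 20)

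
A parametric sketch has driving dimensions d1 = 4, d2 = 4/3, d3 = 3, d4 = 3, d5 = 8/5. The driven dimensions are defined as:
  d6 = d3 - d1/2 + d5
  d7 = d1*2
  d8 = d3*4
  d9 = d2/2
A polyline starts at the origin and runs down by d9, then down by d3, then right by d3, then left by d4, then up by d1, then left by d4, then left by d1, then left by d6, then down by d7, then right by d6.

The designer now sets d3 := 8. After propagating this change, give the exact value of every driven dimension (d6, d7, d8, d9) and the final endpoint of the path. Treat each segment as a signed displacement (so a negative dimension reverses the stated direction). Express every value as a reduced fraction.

d6 = 38/5
d7 = 8
d8 = 32
d9 = 2/3
endpoint = (-2, -38/3)

Apply edit: d3 := 8
  d6 = d3 - d1/2 + d5 = 38/5
  d7 = d1*2 = 8
  d8 = d3*4 = 32
  d9 = d2/2 = 2/3
Walk from origin (0, 0):
  seg 1: down by d9 = 2/3 → (0, -2/3)
  seg 2: down by d3 = 8 → (0, -26/3)
  seg 3: right by d3 = 8 → (8, -26/3)
  seg 4: left by d4 = 3 → (5, -26/3)
  seg 5: up by d1 = 4 → (5, -14/3)
  seg 6: left by d4 = 3 → (2, -14/3)
  seg 7: left by d1 = 4 → (-2, -14/3)
  seg 8: left by d6 = 38/5 → (-48/5, -14/3)
  seg 9: down by d7 = 8 → (-48/5, -38/3)
  seg 10: right by d6 = 38/5 → (-2, -38/3)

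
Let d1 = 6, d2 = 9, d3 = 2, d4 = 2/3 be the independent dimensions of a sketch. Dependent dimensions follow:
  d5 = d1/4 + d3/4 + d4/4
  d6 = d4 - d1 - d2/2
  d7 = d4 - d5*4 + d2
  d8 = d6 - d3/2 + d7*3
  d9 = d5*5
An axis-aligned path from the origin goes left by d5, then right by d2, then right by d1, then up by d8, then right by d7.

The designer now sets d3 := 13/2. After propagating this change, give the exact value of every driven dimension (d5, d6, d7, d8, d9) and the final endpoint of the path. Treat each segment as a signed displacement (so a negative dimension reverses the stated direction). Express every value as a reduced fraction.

d5 = 79/24
d6 = -59/6
d7 = -7/2
d8 = -283/12
d9 = 395/24
endpoint = (197/24, -283/12)

Apply edit: d3 := 13/2
  d5 = d1/4 + d3/4 + d4/4 = 79/24
  d6 = d4 - d1 - d2/2 = -59/6
  d7 = d4 - d5*4 + d2 = -7/2
  d8 = d6 - d3/2 + d7*3 = -283/12
  d9 = d5*5 = 395/24
Walk from origin (0, 0):
  seg 1: left by d5 = 79/24 → (-79/24, 0)
  seg 2: right by d2 = 9 → (137/24, 0)
  seg 3: right by d1 = 6 → (281/24, 0)
  seg 4: up by d8 = -283/12 → (281/24, -283/12)
  seg 5: right by d7 = -7/2 → (197/24, -283/12)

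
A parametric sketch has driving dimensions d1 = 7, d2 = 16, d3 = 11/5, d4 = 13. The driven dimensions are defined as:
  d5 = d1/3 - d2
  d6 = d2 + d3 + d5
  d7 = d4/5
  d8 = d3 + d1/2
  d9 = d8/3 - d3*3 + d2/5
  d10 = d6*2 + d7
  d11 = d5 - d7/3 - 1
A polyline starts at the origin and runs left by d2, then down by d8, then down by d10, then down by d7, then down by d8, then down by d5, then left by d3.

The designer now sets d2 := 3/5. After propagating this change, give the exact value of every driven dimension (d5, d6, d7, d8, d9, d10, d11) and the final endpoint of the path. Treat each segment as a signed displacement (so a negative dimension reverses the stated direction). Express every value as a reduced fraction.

Apply edit: d2 := 3/5
  d5 = d1/3 - d2 = 26/15
  d6 = d2 + d3 + d5 = 68/15
  d7 = d4/5 = 13/5
  d8 = d3 + d1/2 = 57/10
  d9 = d8/3 - d3*3 + d2/5 = -229/50
  d10 = d6*2 + d7 = 35/3
  d11 = d5 - d7/3 - 1 = -2/15
Walk from origin (0, 0):
  seg 1: left by d2 = 3/5 → (-3/5, 0)
  seg 2: down by d8 = 57/10 → (-3/5, -57/10)
  seg 3: down by d10 = 35/3 → (-3/5, -521/30)
  seg 4: down by d7 = 13/5 → (-3/5, -599/30)
  seg 5: down by d8 = 57/10 → (-3/5, -77/3)
  seg 6: down by d5 = 26/15 → (-3/5, -137/5)
  seg 7: left by d3 = 11/5 → (-14/5, -137/5)

d5 = 26/15
d6 = 68/15
d7 = 13/5
d8 = 57/10
d9 = -229/50
d10 = 35/3
d11 = -2/15
endpoint = (-14/5, -137/5)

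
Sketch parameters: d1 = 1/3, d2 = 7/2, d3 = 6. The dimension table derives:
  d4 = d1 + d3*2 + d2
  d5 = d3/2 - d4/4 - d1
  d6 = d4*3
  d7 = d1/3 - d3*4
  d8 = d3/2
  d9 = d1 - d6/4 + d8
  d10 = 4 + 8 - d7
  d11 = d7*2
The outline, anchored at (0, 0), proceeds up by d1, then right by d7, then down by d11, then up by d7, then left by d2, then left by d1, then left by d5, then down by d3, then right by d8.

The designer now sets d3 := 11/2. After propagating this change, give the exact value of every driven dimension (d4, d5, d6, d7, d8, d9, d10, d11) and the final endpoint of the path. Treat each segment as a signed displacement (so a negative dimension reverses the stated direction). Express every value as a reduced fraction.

d4 = 89/6
d5 = -31/24
d6 = 89/2
d7 = -197/9
d8 = 11/4
d9 = -193/24
d10 = 305/9
d11 = -394/9
endpoint = (-1561/72, 301/18)

Apply edit: d3 := 11/2
  d4 = d1 + d3*2 + d2 = 89/6
  d5 = d3/2 - d4/4 - d1 = -31/24
  d6 = d4*3 = 89/2
  d7 = d1/3 - d3*4 = -197/9
  d8 = d3/2 = 11/4
  d9 = d1 - d6/4 + d8 = -193/24
  d10 = 4 + 8 - d7 = 305/9
  d11 = d7*2 = -394/9
Walk from origin (0, 0):
  seg 1: up by d1 = 1/3 → (0, 1/3)
  seg 2: right by d7 = -197/9 → (-197/9, 1/3)
  seg 3: down by d11 = -394/9 → (-197/9, 397/9)
  seg 4: up by d7 = -197/9 → (-197/9, 200/9)
  seg 5: left by d2 = 7/2 → (-457/18, 200/9)
  seg 6: left by d1 = 1/3 → (-463/18, 200/9)
  seg 7: left by d5 = -31/24 → (-1759/72, 200/9)
  seg 8: down by d3 = 11/2 → (-1759/72, 301/18)
  seg 9: right by d8 = 11/4 → (-1561/72, 301/18)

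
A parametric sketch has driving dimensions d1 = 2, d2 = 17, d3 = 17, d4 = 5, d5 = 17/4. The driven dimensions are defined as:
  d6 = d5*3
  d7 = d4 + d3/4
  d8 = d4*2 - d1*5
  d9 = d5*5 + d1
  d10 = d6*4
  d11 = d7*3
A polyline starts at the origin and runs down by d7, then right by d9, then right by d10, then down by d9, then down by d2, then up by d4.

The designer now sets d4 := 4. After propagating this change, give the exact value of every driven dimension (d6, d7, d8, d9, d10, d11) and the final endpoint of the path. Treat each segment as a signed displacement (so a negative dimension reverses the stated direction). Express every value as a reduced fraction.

Apply edit: d4 := 4
  d6 = d5*3 = 51/4
  d7 = d4 + d3/4 = 33/4
  d8 = d4*2 - d1*5 = -2
  d9 = d5*5 + d1 = 93/4
  d10 = d6*4 = 51
  d11 = d7*3 = 99/4
Walk from origin (0, 0):
  seg 1: down by d7 = 33/4 → (0, -33/4)
  seg 2: right by d9 = 93/4 → (93/4, -33/4)
  seg 3: right by d10 = 51 → (297/4, -33/4)
  seg 4: down by d9 = 93/4 → (297/4, -63/2)
  seg 5: down by d2 = 17 → (297/4, -97/2)
  seg 6: up by d4 = 4 → (297/4, -89/2)

d6 = 51/4
d7 = 33/4
d8 = -2
d9 = 93/4
d10 = 51
d11 = 99/4
endpoint = (297/4, -89/2)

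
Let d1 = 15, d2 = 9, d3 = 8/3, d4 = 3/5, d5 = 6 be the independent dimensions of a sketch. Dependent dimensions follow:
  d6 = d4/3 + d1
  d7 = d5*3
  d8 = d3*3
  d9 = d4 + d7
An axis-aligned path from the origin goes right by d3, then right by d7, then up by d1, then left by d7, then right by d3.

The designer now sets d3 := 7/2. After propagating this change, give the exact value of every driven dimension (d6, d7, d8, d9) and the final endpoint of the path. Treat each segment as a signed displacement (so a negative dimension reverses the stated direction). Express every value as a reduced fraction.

d6 = 76/5
d7 = 18
d8 = 21/2
d9 = 93/5
endpoint = (7, 15)

Apply edit: d3 := 7/2
  d6 = d4/3 + d1 = 76/5
  d7 = d5*3 = 18
  d8 = d3*3 = 21/2
  d9 = d4 + d7 = 93/5
Walk from origin (0, 0):
  seg 1: right by d3 = 7/2 → (7/2, 0)
  seg 2: right by d7 = 18 → (43/2, 0)
  seg 3: up by d1 = 15 → (43/2, 15)
  seg 4: left by d7 = 18 → (7/2, 15)
  seg 5: right by d3 = 7/2 → (7, 15)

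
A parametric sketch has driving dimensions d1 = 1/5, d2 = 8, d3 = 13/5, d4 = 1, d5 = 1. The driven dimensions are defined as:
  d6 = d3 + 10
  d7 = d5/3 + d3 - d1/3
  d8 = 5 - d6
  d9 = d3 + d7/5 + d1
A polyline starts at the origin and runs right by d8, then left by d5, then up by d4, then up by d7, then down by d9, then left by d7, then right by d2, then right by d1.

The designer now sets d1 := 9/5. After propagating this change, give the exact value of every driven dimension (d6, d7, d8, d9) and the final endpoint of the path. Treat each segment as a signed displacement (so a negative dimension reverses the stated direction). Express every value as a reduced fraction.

Apply edit: d1 := 9/5
  d6 = d3 + 10 = 63/5
  d7 = d5/3 + d3 - d1/3 = 7/3
  d8 = 5 - d6 = -38/5
  d9 = d3 + d7/5 + d1 = 73/15
Walk from origin (0, 0):
  seg 1: right by d8 = -38/5 → (-38/5, 0)
  seg 2: left by d5 = 1 → (-43/5, 0)
  seg 3: up by d4 = 1 → (-43/5, 1)
  seg 4: up by d7 = 7/3 → (-43/5, 10/3)
  seg 5: down by d9 = 73/15 → (-43/5, -23/15)
  seg 6: left by d7 = 7/3 → (-164/15, -23/15)
  seg 7: right by d2 = 8 → (-44/15, -23/15)
  seg 8: right by d1 = 9/5 → (-17/15, -23/15)

d6 = 63/5
d7 = 7/3
d8 = -38/5
d9 = 73/15
endpoint = (-17/15, -23/15)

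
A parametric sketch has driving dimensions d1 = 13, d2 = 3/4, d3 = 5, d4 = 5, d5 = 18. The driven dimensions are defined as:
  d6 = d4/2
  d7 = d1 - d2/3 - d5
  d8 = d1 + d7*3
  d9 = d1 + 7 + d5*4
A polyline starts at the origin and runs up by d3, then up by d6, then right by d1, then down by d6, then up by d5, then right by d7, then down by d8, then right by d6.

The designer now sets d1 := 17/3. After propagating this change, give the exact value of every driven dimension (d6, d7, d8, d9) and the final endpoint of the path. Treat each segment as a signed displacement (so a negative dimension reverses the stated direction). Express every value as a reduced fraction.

d6 = 5/2
d7 = -151/12
d8 = -385/12
d9 = 254/3
endpoint = (-53/12, 661/12)

Apply edit: d1 := 17/3
  d6 = d4/2 = 5/2
  d7 = d1 - d2/3 - d5 = -151/12
  d8 = d1 + d7*3 = -385/12
  d9 = d1 + 7 + d5*4 = 254/3
Walk from origin (0, 0):
  seg 1: up by d3 = 5 → (0, 5)
  seg 2: up by d6 = 5/2 → (0, 15/2)
  seg 3: right by d1 = 17/3 → (17/3, 15/2)
  seg 4: down by d6 = 5/2 → (17/3, 5)
  seg 5: up by d5 = 18 → (17/3, 23)
  seg 6: right by d7 = -151/12 → (-83/12, 23)
  seg 7: down by d8 = -385/12 → (-83/12, 661/12)
  seg 8: right by d6 = 5/2 → (-53/12, 661/12)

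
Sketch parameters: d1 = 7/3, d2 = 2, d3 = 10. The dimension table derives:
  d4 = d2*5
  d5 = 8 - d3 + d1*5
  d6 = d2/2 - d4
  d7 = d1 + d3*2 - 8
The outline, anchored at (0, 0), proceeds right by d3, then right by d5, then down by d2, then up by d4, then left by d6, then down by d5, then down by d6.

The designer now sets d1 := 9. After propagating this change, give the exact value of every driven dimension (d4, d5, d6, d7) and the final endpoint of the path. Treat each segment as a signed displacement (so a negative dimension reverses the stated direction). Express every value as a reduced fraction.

d4 = 10
d5 = 43
d6 = -9
d7 = 21
endpoint = (62, -26)

Apply edit: d1 := 9
  d4 = d2*5 = 10
  d5 = 8 - d3 + d1*5 = 43
  d6 = d2/2 - d4 = -9
  d7 = d1 + d3*2 - 8 = 21
Walk from origin (0, 0):
  seg 1: right by d3 = 10 → (10, 0)
  seg 2: right by d5 = 43 → (53, 0)
  seg 3: down by d2 = 2 → (53, -2)
  seg 4: up by d4 = 10 → (53, 8)
  seg 5: left by d6 = -9 → (62, 8)
  seg 6: down by d5 = 43 → (62, -35)
  seg 7: down by d6 = -9 → (62, -26)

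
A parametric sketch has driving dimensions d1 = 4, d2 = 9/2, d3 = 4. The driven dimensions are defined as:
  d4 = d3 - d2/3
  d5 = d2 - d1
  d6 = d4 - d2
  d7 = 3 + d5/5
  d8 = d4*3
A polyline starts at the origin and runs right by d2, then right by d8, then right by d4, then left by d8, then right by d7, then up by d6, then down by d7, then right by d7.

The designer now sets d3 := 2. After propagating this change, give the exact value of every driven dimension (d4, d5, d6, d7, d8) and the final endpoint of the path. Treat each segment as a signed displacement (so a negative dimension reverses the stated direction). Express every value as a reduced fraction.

d4 = 1/2
d5 = 1/2
d6 = -4
d7 = 31/10
d8 = 3/2
endpoint = (56/5, -71/10)

Apply edit: d3 := 2
  d4 = d3 - d2/3 = 1/2
  d5 = d2 - d1 = 1/2
  d6 = d4 - d2 = -4
  d7 = 3 + d5/5 = 31/10
  d8 = d4*3 = 3/2
Walk from origin (0, 0):
  seg 1: right by d2 = 9/2 → (9/2, 0)
  seg 2: right by d8 = 3/2 → (6, 0)
  seg 3: right by d4 = 1/2 → (13/2, 0)
  seg 4: left by d8 = 3/2 → (5, 0)
  seg 5: right by d7 = 31/10 → (81/10, 0)
  seg 6: up by d6 = -4 → (81/10, -4)
  seg 7: down by d7 = 31/10 → (81/10, -71/10)
  seg 8: right by d7 = 31/10 → (56/5, -71/10)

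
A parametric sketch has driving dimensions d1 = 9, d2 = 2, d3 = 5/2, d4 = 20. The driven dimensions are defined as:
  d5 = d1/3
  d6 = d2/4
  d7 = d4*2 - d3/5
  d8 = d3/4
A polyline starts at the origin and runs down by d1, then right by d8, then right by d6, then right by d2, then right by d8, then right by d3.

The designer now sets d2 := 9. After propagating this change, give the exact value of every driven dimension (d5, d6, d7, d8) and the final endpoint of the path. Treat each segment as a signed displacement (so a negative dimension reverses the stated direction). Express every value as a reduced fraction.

d5 = 3
d6 = 9/4
d7 = 79/2
d8 = 5/8
endpoint = (15, -9)

Apply edit: d2 := 9
  d5 = d1/3 = 3
  d6 = d2/4 = 9/4
  d7 = d4*2 - d3/5 = 79/2
  d8 = d3/4 = 5/8
Walk from origin (0, 0):
  seg 1: down by d1 = 9 → (0, -9)
  seg 2: right by d8 = 5/8 → (5/8, -9)
  seg 3: right by d6 = 9/4 → (23/8, -9)
  seg 4: right by d2 = 9 → (95/8, -9)
  seg 5: right by d8 = 5/8 → (25/2, -9)
  seg 6: right by d3 = 5/2 → (15, -9)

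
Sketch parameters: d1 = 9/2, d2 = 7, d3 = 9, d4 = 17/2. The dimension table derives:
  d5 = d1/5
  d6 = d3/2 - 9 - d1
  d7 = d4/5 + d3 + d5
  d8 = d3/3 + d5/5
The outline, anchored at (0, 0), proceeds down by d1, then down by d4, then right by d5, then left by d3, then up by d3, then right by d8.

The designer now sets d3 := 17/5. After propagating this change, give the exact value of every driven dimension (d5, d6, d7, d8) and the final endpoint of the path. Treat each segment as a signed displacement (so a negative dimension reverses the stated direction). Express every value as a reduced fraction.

Apply edit: d3 := 17/5
  d5 = d1/5 = 9/10
  d6 = d3/2 - 9 - d1 = -59/5
  d7 = d4/5 + d3 + d5 = 6
  d8 = d3/3 + d5/5 = 197/150
Walk from origin (0, 0):
  seg 1: down by d1 = 9/2 → (0, -9/2)
  seg 2: down by d4 = 17/2 → (0, -13)
  seg 3: right by d5 = 9/10 → (9/10, -13)
  seg 4: left by d3 = 17/5 → (-5/2, -13)
  seg 5: up by d3 = 17/5 → (-5/2, -48/5)
  seg 6: right by d8 = 197/150 → (-89/75, -48/5)

d5 = 9/10
d6 = -59/5
d7 = 6
d8 = 197/150
endpoint = (-89/75, -48/5)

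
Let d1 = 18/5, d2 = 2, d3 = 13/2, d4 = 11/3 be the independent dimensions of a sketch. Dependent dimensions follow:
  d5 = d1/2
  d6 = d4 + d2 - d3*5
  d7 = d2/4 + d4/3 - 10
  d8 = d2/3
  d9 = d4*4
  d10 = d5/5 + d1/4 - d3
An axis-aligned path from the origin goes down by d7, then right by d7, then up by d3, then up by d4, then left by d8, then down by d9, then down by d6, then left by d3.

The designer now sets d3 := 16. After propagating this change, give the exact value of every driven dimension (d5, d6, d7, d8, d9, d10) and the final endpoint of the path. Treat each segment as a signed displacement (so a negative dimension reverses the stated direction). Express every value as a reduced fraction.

Apply edit: d3 := 16
  d5 = d1/2 = 9/5
  d6 = d4 + d2 - d3*5 = -223/3
  d7 = d2/4 + d4/3 - 10 = -149/18
  d8 = d2/3 = 2/3
  d9 = d4*4 = 44/3
  d10 = d5/5 + d1/4 - d3 = -737/50
Walk from origin (0, 0):
  seg 1: down by d7 = -149/18 → (0, 149/18)
  seg 2: right by d7 = -149/18 → (-149/18, 149/18)
  seg 3: up by d3 = 16 → (-149/18, 437/18)
  seg 4: up by d4 = 11/3 → (-149/18, 503/18)
  seg 5: left by d8 = 2/3 → (-161/18, 503/18)
  seg 6: down by d9 = 44/3 → (-161/18, 239/18)
  seg 7: down by d6 = -223/3 → (-161/18, 1577/18)
  seg 8: left by d3 = 16 → (-449/18, 1577/18)

d5 = 9/5
d6 = -223/3
d7 = -149/18
d8 = 2/3
d9 = 44/3
d10 = -737/50
endpoint = (-449/18, 1577/18)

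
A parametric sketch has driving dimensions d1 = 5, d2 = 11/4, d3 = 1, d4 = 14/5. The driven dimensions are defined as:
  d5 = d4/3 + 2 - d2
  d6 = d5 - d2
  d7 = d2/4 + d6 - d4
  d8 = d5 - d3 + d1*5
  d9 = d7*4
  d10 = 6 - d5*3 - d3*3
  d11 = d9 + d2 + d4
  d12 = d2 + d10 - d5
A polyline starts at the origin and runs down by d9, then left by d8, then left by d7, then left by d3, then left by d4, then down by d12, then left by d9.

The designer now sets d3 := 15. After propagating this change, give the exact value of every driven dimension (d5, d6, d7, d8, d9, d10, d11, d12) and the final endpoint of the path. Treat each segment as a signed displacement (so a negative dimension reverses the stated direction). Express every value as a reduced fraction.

d5 = 11/60
d6 = -77/30
d7 = -1123/240
d8 = 611/60
d9 = -1123/60
d10 = -791/20
d11 = -79/6
d12 = -2219/60
endpoint = (-367/80, 557/10)

Apply edit: d3 := 15
  d5 = d4/3 + 2 - d2 = 11/60
  d6 = d5 - d2 = -77/30
  d7 = d2/4 + d6 - d4 = -1123/240
  d8 = d5 - d3 + d1*5 = 611/60
  d9 = d7*4 = -1123/60
  d10 = 6 - d5*3 - d3*3 = -791/20
  d11 = d9 + d2 + d4 = -79/6
  d12 = d2 + d10 - d5 = -2219/60
Walk from origin (0, 0):
  seg 1: down by d9 = -1123/60 → (0, 1123/60)
  seg 2: left by d8 = 611/60 → (-611/60, 1123/60)
  seg 3: left by d7 = -1123/240 → (-1321/240, 1123/60)
  seg 4: left by d3 = 15 → (-4921/240, 1123/60)
  seg 5: left by d4 = 14/5 → (-5593/240, 1123/60)
  seg 6: down by d12 = -2219/60 → (-5593/240, 557/10)
  seg 7: left by d9 = -1123/60 → (-367/80, 557/10)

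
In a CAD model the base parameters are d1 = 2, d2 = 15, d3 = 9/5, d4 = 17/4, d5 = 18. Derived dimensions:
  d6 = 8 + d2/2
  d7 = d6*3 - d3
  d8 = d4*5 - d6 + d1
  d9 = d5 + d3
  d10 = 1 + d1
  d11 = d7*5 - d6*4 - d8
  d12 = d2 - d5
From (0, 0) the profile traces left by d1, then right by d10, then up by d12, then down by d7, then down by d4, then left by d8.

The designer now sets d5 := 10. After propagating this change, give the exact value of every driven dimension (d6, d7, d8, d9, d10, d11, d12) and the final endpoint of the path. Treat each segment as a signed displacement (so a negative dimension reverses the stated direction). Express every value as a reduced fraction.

d6 = 31/2
d7 = 447/10
d8 = 31/4
d9 = 59/5
d10 = 3
d11 = 615/4
d12 = 5
endpoint = (-27/4, -879/20)

Apply edit: d5 := 10
  d6 = 8 + d2/2 = 31/2
  d7 = d6*3 - d3 = 447/10
  d8 = d4*5 - d6 + d1 = 31/4
  d9 = d5 + d3 = 59/5
  d10 = 1 + d1 = 3
  d11 = d7*5 - d6*4 - d8 = 615/4
  d12 = d2 - d5 = 5
Walk from origin (0, 0):
  seg 1: left by d1 = 2 → (-2, 0)
  seg 2: right by d10 = 3 → (1, 0)
  seg 3: up by d12 = 5 → (1, 5)
  seg 4: down by d7 = 447/10 → (1, -397/10)
  seg 5: down by d4 = 17/4 → (1, -879/20)
  seg 6: left by d8 = 31/4 → (-27/4, -879/20)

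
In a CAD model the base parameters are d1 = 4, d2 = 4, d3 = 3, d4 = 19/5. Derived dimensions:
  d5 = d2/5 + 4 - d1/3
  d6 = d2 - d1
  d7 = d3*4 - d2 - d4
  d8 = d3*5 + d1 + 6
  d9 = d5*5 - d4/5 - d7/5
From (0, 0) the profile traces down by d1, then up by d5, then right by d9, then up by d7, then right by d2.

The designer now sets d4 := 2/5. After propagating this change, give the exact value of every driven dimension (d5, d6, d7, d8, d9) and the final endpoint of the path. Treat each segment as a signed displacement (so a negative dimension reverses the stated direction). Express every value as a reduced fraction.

Apply edit: d4 := 2/5
  d5 = d2/5 + 4 - d1/3 = 52/15
  d6 = d2 - d1 = 0
  d7 = d3*4 - d2 - d4 = 38/5
  d8 = d3*5 + d1 + 6 = 25
  d9 = d5*5 - d4/5 - d7/5 = 236/15
Walk from origin (0, 0):
  seg 1: down by d1 = 4 → (0, -4)
  seg 2: up by d5 = 52/15 → (0, -8/15)
  seg 3: right by d9 = 236/15 → (236/15, -8/15)
  seg 4: up by d7 = 38/5 → (236/15, 106/15)
  seg 5: right by d2 = 4 → (296/15, 106/15)

d5 = 52/15
d6 = 0
d7 = 38/5
d8 = 25
d9 = 236/15
endpoint = (296/15, 106/15)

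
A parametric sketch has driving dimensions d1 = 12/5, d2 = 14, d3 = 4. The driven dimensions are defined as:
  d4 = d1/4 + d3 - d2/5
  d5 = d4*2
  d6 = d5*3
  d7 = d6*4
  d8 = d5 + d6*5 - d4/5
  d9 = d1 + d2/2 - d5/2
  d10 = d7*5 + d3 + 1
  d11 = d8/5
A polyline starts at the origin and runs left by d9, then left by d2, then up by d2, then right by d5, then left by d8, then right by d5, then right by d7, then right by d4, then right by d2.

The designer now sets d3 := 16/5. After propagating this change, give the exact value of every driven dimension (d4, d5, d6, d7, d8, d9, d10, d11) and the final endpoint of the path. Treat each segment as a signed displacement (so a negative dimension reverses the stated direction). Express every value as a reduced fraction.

d4 = 1
d5 = 2
d6 = 6
d7 = 24
d8 = 159/5
d9 = 42/5
d10 = 621/5
d11 = 159/25
endpoint = (-56/5, 14)

Apply edit: d3 := 16/5
  d4 = d1/4 + d3 - d2/5 = 1
  d5 = d4*2 = 2
  d6 = d5*3 = 6
  d7 = d6*4 = 24
  d8 = d5 + d6*5 - d4/5 = 159/5
  d9 = d1 + d2/2 - d5/2 = 42/5
  d10 = d7*5 + d3 + 1 = 621/5
  d11 = d8/5 = 159/25
Walk from origin (0, 0):
  seg 1: left by d9 = 42/5 → (-42/5, 0)
  seg 2: left by d2 = 14 → (-112/5, 0)
  seg 3: up by d2 = 14 → (-112/5, 14)
  seg 4: right by d5 = 2 → (-102/5, 14)
  seg 5: left by d8 = 159/5 → (-261/5, 14)
  seg 6: right by d5 = 2 → (-251/5, 14)
  seg 7: right by d7 = 24 → (-131/5, 14)
  seg 8: right by d4 = 1 → (-126/5, 14)
  seg 9: right by d2 = 14 → (-56/5, 14)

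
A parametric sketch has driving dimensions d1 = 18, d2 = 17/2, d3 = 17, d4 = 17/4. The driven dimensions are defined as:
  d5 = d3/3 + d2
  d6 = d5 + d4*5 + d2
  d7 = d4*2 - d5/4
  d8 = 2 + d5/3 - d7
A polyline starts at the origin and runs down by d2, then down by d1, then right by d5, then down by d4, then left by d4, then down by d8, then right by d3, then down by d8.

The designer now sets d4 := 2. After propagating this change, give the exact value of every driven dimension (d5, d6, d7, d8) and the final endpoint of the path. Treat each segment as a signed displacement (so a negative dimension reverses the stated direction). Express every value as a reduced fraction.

d5 = 85/6
d6 = 98/3
d7 = 11/24
d8 = 451/72
endpoint = (175/6, -1477/36)

Apply edit: d4 := 2
  d5 = d3/3 + d2 = 85/6
  d6 = d5 + d4*5 + d2 = 98/3
  d7 = d4*2 - d5/4 = 11/24
  d8 = 2 + d5/3 - d7 = 451/72
Walk from origin (0, 0):
  seg 1: down by d2 = 17/2 → (0, -17/2)
  seg 2: down by d1 = 18 → (0, -53/2)
  seg 3: right by d5 = 85/6 → (85/6, -53/2)
  seg 4: down by d4 = 2 → (85/6, -57/2)
  seg 5: left by d4 = 2 → (73/6, -57/2)
  seg 6: down by d8 = 451/72 → (73/6, -2503/72)
  seg 7: right by d3 = 17 → (175/6, -2503/72)
  seg 8: down by d8 = 451/72 → (175/6, -1477/36)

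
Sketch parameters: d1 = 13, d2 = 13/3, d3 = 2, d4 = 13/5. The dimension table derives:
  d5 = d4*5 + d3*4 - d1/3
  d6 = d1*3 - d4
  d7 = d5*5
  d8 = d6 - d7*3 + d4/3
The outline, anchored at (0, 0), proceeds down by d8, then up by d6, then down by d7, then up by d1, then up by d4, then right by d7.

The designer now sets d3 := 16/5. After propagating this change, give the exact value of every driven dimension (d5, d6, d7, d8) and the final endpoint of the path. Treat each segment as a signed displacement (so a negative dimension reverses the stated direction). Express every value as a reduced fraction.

d5 = 322/15
d6 = 182/5
d7 = 322/3
d8 = -4271/15
endpoint = (322/3, 1147/5)

Apply edit: d3 := 16/5
  d5 = d4*5 + d3*4 - d1/3 = 322/15
  d6 = d1*3 - d4 = 182/5
  d7 = d5*5 = 322/3
  d8 = d6 - d7*3 + d4/3 = -4271/15
Walk from origin (0, 0):
  seg 1: down by d8 = -4271/15 → (0, 4271/15)
  seg 2: up by d6 = 182/5 → (0, 4817/15)
  seg 3: down by d7 = 322/3 → (0, 1069/5)
  seg 4: up by d1 = 13 → (0, 1134/5)
  seg 5: up by d4 = 13/5 → (0, 1147/5)
  seg 6: right by d7 = 322/3 → (322/3, 1147/5)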